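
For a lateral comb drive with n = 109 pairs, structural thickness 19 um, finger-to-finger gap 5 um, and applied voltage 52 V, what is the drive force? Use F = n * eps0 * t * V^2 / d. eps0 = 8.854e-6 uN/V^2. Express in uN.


Step 1: Parameters: n=109, eps0=8.854e-6 uN/V^2, t=19 um, V=52 V, d=5 um
Step 2: V^2 = 2704
Step 3: F = 109 * 8.854e-6 * 19 * 2704 / 5
F = 9.916 uN


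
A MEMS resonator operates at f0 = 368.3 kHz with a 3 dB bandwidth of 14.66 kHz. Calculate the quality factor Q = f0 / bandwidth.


Step 1: Q = f0 / bandwidth
Step 2: Q = 368.3 / 14.66
Q = 25.1


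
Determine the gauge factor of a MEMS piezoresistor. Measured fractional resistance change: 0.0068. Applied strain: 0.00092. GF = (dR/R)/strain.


Step 1: Identify values.
dR/R = 0.0068, strain = 0.00092
Step 2: GF = (dR/R) / strain = 0.0068 / 0.00092
GF = 7.4


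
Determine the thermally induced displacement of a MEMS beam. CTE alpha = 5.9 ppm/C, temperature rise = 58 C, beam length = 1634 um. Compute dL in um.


Step 1: Convert CTE: alpha = 5.9 ppm/C = 5.9e-6 /C
Step 2: dL = 5.9e-6 * 58 * 1634
dL = 0.5592 um


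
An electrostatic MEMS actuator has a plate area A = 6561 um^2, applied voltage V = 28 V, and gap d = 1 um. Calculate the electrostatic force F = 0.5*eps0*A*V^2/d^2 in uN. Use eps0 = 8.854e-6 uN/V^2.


Step 1: Identify parameters.
eps0 = 8.854e-6 uN/V^2, A = 6561 um^2, V = 28 V, d = 1 um
Step 2: Compute V^2 = 28^2 = 784
Step 3: Compute d^2 = 1^2 = 1
Step 4: F = 0.5 * 8.854e-6 * 6561 * 784 / 1
F = 22.772 uN


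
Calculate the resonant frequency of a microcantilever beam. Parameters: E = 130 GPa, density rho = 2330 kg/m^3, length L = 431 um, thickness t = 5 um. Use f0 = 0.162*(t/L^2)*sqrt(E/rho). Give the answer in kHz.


Step 1: Convert units to SI.
t_SI = 5e-6 m, L_SI = 431e-6 m
Step 2: Calculate sqrt(E/rho).
sqrt(130e9 / 2330) = 7469.54 m/s
Step 3: Compute f0.
f0 = 0.162 * 5e-6 / (431e-6)^2 * 7469.54 = 32570.5 Hz = 32.57 kHz


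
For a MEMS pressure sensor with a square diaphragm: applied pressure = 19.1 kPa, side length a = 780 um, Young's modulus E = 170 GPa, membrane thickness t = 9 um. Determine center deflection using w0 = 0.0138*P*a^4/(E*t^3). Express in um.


Step 1: Convert pressure to compatible units (E is in GPa, so P in GPa).
P = 19.1 kPa = 19.1e-6 GPa
Step 2: Compute numerator: 0.0138 * P * a^4.
a^4 = 780^4 = 370150560000
numerator = 0.0138 * 19.1e-6 * 370150560000 = 9.75643e+04
Step 3: Compute denominator: E * t^3 = 170 * 9^3 = 123930
Step 4: w0 = numerator / denominator = 9.75643e+04 / 123930 = 0.7873 um


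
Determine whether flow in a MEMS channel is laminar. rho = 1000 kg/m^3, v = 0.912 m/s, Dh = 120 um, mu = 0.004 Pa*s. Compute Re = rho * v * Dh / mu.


Step 1: Convert Dh to meters: Dh = 120e-6 m
Step 2: Re = rho * v * Dh / mu
Re = 1000 * 0.912 * 120e-6 / 0.004
Re = 27.36
Since Re = 27.36 is below ~2300, the flow is laminar.


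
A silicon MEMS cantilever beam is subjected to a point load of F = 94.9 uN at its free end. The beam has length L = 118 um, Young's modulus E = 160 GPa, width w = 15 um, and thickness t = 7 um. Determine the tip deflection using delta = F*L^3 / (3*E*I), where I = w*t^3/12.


Step 1: Calculate the second moment of area.
I = w * t^3 / 12 = 15 * 7^3 / 12 = 428.75 um^4
Step 2: Convert E to consistent units (1 GPa = 1000 uN/um^2).
E = 160 GPa = 160000 uN/um^2
Step 3: Calculate tip deflection.
delta = F * L^3 / (3 * E * I)
delta = 94.9 * 118^3 / (3 * 160000 * 428.75)
delta = 0.7576 um


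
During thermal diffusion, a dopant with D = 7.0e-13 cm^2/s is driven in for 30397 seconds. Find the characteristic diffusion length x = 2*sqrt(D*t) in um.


Step 1: Compute D*t = 7.0e-13 * 30397 = 2.12779e-08 cm^2
Step 2: sqrt(D*t) = 1.45869e-04 cm
Step 3: x = 2 * 1.45869e-04 cm = 2.91738e-04 cm
Step 4: Convert to um (1 cm = 1e4 um): x = 2.917 um


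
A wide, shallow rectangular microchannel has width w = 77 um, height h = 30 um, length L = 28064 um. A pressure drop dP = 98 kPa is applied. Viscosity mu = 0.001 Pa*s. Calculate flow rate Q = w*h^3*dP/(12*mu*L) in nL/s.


Step 1: Convert all dimensions to SI (meters).
w = 77e-6 m, h = 30e-6 m, L = 28064e-6 m, dP = 98e3 Pa
Step 2: Q = w * h^3 * dP / (12 * mu * L)
Q = 77e-6 * (30e-6)^3 * 98e3 / (12 * 0.001 * 28064e-6) = 6.0499216e-10 m^3/s
Step 3: Convert Q from m^3/s to nL/s (1 m^3 = 1e12 nL, so multiply by 1e12).
Q = 604.992 nL/s


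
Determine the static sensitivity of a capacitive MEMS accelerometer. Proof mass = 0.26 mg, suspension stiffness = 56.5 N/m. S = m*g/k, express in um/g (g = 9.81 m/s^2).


Step 1: Convert mass: m = 0.26 mg = 2.60e-07 kg
Step 2: S = m * g / k = 2.60e-07 * 9.81 / 56.5
Step 3: S = 4.51e-08 m/g
Step 4: Convert to um/g: S = 0.045 um/g


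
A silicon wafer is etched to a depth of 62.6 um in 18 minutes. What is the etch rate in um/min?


Step 1: Etch rate = depth / time
Step 2: rate = 62.6 / 18
rate = 3.478 um/min


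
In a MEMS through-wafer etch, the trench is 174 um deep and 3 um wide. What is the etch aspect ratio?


Step 1: AR = depth / width
Step 2: AR = 174 / 3
AR = 58.0


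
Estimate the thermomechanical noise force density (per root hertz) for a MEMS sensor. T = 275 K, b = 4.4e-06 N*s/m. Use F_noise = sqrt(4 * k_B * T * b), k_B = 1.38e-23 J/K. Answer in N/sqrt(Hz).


Step 1: Compute 4 * k_B * T * b
= 4 * 1.38e-23 * 275 * 4.4e-06
= 6.6792e-26 N^2/Hz
Step 2: F_noise = sqrt(6.6792e-26)
F_noise = 2.58e-13 N/sqrt(Hz)


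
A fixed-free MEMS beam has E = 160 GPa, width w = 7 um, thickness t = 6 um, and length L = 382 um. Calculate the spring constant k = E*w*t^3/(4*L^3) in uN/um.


Step 1: Convert E to consistent units (1 GPa = 1000 uN/um^2).
E = 160 GPa = 160000 uN/um^2
Step 2: Compute t^3 = 6^3 = 216
Step 3: Compute L^3 = 382^3 = 55742968
Step 4: k = 160000 * 7 * 216 / (4 * 55742968)
k = 1.085 uN/um


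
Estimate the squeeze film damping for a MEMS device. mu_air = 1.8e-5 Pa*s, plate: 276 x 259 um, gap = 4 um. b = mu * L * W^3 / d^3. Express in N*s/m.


Step 1: Convert to SI.
L = 276e-6 m, W = 259e-6 m, d = 4e-6 m
Step 2: W^3 = (259e-6)^3 = 1.74e-11 m^3
Step 3: d^3 = (4e-6)^3 = 6.40e-17 m^3
Step 4: b = 1.8e-5 * 276e-6 * 1.74e-11 / 6.40e-17
b = 1.35e-03 N*s/m


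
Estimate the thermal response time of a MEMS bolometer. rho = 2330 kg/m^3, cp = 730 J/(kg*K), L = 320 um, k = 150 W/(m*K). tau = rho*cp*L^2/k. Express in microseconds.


Step 1: Convert L to m: L = 320e-6 m
Step 2: L^2 = (320e-6)^2 = 1.024e-07 m^2
Step 3: tau = 2330 * 730 * 1.024e-07 / 150 = 1.16114773e-03 s
Step 4: Convert to microseconds (multiply by 1e6).
tau = 1161.148 us


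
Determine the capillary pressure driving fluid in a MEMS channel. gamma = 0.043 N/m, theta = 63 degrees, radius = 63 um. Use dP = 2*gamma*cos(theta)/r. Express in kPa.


Step 1: cos(63 deg) = 0.454
Step 2: Convert r to m: r = 63e-6 m
Step 3: dP = 2 * 0.043 * 0.454 / 63e-6 = 619.7 Pa
Step 4: Convert Pa to kPa (divide by 1000).
dP = 0.62 kPa


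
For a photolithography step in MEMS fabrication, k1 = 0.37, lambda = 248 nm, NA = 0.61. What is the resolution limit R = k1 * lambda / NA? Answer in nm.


Step 1: Identify values: k1 = 0.37, lambda = 248 nm, NA = 0.61
Step 2: R = k1 * lambda / NA
R = 0.37 * 248 / 0.61
R = 150.4 nm


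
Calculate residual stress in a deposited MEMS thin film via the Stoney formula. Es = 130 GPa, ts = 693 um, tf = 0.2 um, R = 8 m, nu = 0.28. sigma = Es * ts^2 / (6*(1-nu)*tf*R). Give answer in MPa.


Step 1: Compute numerator: Es * ts^2 = 130 * 693^2 = 62432370 (GPa*um^2)
Step 2: Compute denominator (R in um): 6*(1-nu)*tf*R = 6*0.72*0.2*8e6 = 6912000.0 (um^2)
Step 3: sigma (GPa) = 62432370 / 6912000.0 = 9.032461e+00 GPa
Step 4: Convert to MPa (x1000): sigma = 9032.5 MPa


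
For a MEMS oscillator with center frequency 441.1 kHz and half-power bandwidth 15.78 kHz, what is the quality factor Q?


Step 1: Q = f0 / bandwidth
Step 2: Q = 441.1 / 15.78
Q = 28.0


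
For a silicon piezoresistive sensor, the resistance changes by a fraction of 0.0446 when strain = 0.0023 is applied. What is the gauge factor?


Step 1: Identify values.
dR/R = 0.0446, strain = 0.0023
Step 2: GF = (dR/R) / strain = 0.0446 / 0.0023
GF = 19.4


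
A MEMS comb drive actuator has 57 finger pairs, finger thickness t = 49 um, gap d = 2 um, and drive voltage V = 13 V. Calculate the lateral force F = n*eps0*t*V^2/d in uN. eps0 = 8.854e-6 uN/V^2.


Step 1: Parameters: n=57, eps0=8.854e-6 uN/V^2, t=49 um, V=13 V, d=2 um
Step 2: V^2 = 169
Step 3: F = 57 * 8.854e-6 * 49 * 169 / 2
F = 2.09 uN


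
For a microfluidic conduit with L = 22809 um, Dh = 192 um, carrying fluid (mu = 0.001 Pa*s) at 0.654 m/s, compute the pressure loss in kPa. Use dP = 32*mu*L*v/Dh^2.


Step 1: Convert to SI: L = 22809e-6 m, Dh = 192e-6 m
Step 2: dP = 32 * 0.001 * 22809e-6 * 0.654 / (192e-6)^2
Step 3: dP = 12948.86 Pa
Step 4: Convert to kPa: dP = 12.95 kPa


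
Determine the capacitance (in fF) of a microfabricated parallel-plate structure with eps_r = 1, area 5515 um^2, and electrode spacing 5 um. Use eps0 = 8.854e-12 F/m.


Step 1: Convert area to m^2: A = 5515e-12 m^2
Step 2: Convert gap to m: d = 5e-6 m
Step 3: C = eps0 * eps_r * A / d
C = 8.854e-12 * 1 * 5515e-12 / 5e-6
Step 4: Convert to fF (multiply by 1e15).
C = 9.77 fF


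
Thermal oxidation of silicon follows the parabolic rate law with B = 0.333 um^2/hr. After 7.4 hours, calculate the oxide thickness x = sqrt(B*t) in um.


Step 1: Compute B*t = 0.333 * 7.4 = 2.4642
Step 2: x = sqrt(2.4642)
x = 1.57 um


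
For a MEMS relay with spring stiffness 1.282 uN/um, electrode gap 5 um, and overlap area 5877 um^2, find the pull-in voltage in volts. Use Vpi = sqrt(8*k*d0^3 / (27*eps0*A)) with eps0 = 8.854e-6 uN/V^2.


Step 1: Compute numerator: 8 * k * d0^3 = 8 * 1.282 * 5^3 = 1282.0
Step 2: Compute denominator: 27 * eps0 * A = 27 * 8.854e-6 * 5877 = 1.404944
Step 3: Vpi = sqrt(1282.0 / 1.404944)
Vpi = 30.21 V


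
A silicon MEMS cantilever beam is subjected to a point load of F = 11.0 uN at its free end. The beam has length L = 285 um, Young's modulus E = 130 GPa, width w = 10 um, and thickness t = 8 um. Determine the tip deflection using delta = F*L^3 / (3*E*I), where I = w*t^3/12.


Step 1: Calculate the second moment of area.
I = w * t^3 / 12 = 10 * 8^3 / 12 = 426.6667 um^4
Step 2: Convert E to consistent units (1 GPa = 1000 uN/um^2).
E = 130 GPa = 130000 uN/um^2
Step 3: Calculate tip deflection.
delta = F * L^3 / (3 * E * I)
delta = 11.0 * 285^3 / (3 * 130000 * 426.6667)
delta = 1.5303 um


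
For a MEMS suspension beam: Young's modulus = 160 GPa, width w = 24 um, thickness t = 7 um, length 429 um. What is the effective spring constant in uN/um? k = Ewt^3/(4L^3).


Step 1: Convert E to consistent units (1 GPa = 1000 uN/um^2).
E = 160 GPa = 160000 uN/um^2
Step 2: Compute t^3 = 7^3 = 343
Step 3: Compute L^3 = 429^3 = 78953589
Step 4: k = 160000 * 24 * 343 / (4 * 78953589)
k = 4.1706 uN/um


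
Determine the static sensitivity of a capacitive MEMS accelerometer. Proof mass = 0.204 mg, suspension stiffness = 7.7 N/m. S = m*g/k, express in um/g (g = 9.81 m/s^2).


Step 1: Convert mass: m = 0.204 mg = 2.04e-07 kg
Step 2: S = m * g / k = 2.04e-07 * 9.81 / 7.7
Step 3: S = 2.60e-07 m/g
Step 4: Convert to um/g: S = 0.26 um/g


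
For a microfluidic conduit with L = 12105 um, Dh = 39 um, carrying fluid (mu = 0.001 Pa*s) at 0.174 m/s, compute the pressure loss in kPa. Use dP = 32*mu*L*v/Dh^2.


Step 1: Convert to SI: L = 12105e-6 m, Dh = 39e-6 m
Step 2: dP = 32 * 0.001 * 12105e-6 * 0.174 / (39e-6)^2
Step 3: dP = 44313.37 Pa
Step 4: Convert to kPa: dP = 44.31 kPa


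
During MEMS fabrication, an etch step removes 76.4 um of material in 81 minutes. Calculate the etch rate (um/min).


Step 1: Etch rate = depth / time
Step 2: rate = 76.4 / 81
rate = 0.943 um/min


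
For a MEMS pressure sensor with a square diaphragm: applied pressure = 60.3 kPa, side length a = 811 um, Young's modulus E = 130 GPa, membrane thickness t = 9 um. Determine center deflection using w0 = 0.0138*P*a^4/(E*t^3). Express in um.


Step 1: Convert pressure to compatible units (E is in GPa, so P in GPa).
P = 60.3 kPa = 60.3e-6 GPa
Step 2: Compute numerator: 0.0138 * P * a^4.
a^4 = 811^4 = 432596913841
numerator = 0.0138 * 60.3e-6 * 432596913841 = 3.599812e+05
Step 3: Compute denominator: E * t^3 = 130 * 9^3 = 94770
Step 4: w0 = numerator / denominator = 3.599812e+05 / 94770 = 3.7985 um


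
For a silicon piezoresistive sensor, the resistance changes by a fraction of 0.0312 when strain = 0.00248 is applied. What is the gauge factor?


Step 1: Identify values.
dR/R = 0.0312, strain = 0.00248
Step 2: GF = (dR/R) / strain = 0.0312 / 0.00248
GF = 12.6


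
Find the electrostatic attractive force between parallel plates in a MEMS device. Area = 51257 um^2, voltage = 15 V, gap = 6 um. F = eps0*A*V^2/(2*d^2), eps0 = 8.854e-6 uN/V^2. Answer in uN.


Step 1: Identify parameters.
eps0 = 8.854e-6 uN/V^2, A = 51257 um^2, V = 15 V, d = 6 um
Step 2: Compute V^2 = 15^2 = 225
Step 3: Compute d^2 = 6^2 = 36
Step 4: F = 0.5 * 8.854e-6 * 51257 * 225 / 36
F = 1.418 uN


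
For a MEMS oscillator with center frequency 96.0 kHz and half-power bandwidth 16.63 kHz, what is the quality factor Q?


Step 1: Q = f0 / bandwidth
Step 2: Q = 96.0 / 16.63
Q = 5.8


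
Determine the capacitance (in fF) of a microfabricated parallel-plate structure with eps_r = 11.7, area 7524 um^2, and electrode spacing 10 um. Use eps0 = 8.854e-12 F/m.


Step 1: Convert area to m^2: A = 7524e-12 m^2
Step 2: Convert gap to m: d = 10e-6 m
Step 3: C = eps0 * eps_r * A / d
C = 8.854e-12 * 11.7 * 7524e-12 / 10e-6
Step 4: Convert to fF (multiply by 1e15).
C = 77.94 fF


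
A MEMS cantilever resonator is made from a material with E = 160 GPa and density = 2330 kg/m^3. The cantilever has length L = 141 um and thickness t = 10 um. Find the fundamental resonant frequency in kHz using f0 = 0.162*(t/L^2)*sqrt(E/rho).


Step 1: Convert units to SI.
t_SI = 10e-6 m, L_SI = 141e-6 m
Step 2: Calculate sqrt(E/rho).
sqrt(160e9 / 2330) = 8286.71 m/s
Step 3: Compute f0.
f0 = 0.162 * 10e-6 / (141e-6)^2 * 8286.71 = 675241.2 Hz = 675.24 kHz


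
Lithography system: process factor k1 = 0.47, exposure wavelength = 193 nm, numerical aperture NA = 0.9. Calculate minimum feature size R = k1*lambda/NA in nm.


Step 1: Identify values: k1 = 0.47, lambda = 193 nm, NA = 0.9
Step 2: R = k1 * lambda / NA
R = 0.47 * 193 / 0.9
R = 100.8 nm


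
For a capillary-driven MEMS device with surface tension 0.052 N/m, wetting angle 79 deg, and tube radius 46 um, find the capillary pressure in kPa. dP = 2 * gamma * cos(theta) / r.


Step 1: cos(79 deg) = 0.1908
Step 2: Convert r to m: r = 46e-6 m
Step 3: dP = 2 * 0.052 * 0.1908 / 46e-6 = 431.4 Pa
Step 4: Convert Pa to kPa (divide by 1000).
dP = 0.43 kPa


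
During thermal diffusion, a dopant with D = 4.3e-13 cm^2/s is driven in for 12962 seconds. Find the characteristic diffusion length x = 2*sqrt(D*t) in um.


Step 1: Compute D*t = 4.3e-13 * 12962 = 5.57366e-09 cm^2
Step 2: sqrt(D*t) = 7.46569e-05 cm
Step 3: x = 2 * 7.46569e-05 cm = 1.493138e-04 cm
Step 4: Convert to um (1 cm = 1e4 um): x = 1.493 um


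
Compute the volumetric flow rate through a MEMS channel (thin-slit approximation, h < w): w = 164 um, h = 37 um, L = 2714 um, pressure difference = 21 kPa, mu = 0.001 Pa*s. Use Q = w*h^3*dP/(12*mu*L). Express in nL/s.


Step 1: Convert all dimensions to SI (meters).
w = 164e-6 m, h = 37e-6 m, L = 2714e-6 m, dP = 21e3 Pa
Step 2: Q = w * h^3 * dP / (12 * mu * L)
Q = 164e-6 * (37e-6)^3 * 21e3 / (12 * 0.001 * 2714e-6) = 5.3564521e-09 m^3/s
Step 3: Convert Q from m^3/s to nL/s (1 m^3 = 1e12 nL, so multiply by 1e12).
Q = 5356.452 nL/s


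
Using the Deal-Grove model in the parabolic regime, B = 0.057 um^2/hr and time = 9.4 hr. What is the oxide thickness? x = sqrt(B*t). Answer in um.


Step 1: Compute B*t = 0.057 * 9.4 = 0.5358
Step 2: x = sqrt(0.5358)
x = 0.732 um


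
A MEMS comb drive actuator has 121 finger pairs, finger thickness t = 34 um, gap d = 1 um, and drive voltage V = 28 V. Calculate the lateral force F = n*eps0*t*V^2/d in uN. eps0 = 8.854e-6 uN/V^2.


Step 1: Parameters: n=121, eps0=8.854e-6 uN/V^2, t=34 um, V=28 V, d=1 um
Step 2: V^2 = 784
Step 3: F = 121 * 8.854e-6 * 34 * 784 / 1
F = 28.557 uN


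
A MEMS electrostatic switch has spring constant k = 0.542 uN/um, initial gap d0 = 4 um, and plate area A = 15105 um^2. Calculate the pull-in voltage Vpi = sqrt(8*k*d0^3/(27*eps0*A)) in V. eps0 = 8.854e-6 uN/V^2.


Step 1: Compute numerator: 8 * k * d0^3 = 8 * 0.542 * 4^3 = 277.504
Step 2: Compute denominator: 27 * eps0 * A = 27 * 8.854e-6 * 15105 = 3.610971
Step 3: Vpi = sqrt(277.504 / 3.610971)
Vpi = 8.77 V


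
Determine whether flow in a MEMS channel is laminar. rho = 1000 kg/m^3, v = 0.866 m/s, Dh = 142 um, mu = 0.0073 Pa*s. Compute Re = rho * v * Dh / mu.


Step 1: Convert Dh to meters: Dh = 142e-6 m
Step 2: Re = rho * v * Dh / mu
Re = 1000 * 0.866 * 142e-6 / 0.0073
Re = 16.845
Since Re = 16.845 is below ~2300, the flow is laminar.


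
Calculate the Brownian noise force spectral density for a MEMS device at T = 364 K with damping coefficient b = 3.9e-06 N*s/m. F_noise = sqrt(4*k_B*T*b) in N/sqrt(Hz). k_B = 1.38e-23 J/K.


Step 1: Compute 4 * k_B * T * b
= 4 * 1.38e-23 * 364 * 3.9e-06
= 7.8362e-26 N^2/Hz
Step 2: F_noise = sqrt(7.8362e-26)
F_noise = 2.80e-13 N/sqrt(Hz)


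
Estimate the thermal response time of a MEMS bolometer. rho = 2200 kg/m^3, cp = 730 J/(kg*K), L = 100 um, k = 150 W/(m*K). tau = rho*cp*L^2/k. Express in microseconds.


Step 1: Convert L to m: L = 100e-6 m
Step 2: L^2 = (100e-6)^2 = 1e-08 m^2
Step 3: tau = 2200 * 730 * 1e-08 / 150 = 1.0706667e-04 s
Step 4: Convert to microseconds (multiply by 1e6).
tau = 107.067 us


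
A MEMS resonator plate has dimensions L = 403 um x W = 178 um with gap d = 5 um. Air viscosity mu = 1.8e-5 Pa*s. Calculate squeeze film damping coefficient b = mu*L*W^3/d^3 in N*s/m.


Step 1: Convert to SI.
L = 403e-6 m, W = 178e-6 m, d = 5e-6 m
Step 2: W^3 = (178e-6)^3 = 5.64e-12 m^3
Step 3: d^3 = (5e-6)^3 = 1.25e-16 m^3
Step 4: b = 1.8e-5 * 403e-6 * 5.64e-12 / 1.25e-16
b = 3.27e-04 N*s/m


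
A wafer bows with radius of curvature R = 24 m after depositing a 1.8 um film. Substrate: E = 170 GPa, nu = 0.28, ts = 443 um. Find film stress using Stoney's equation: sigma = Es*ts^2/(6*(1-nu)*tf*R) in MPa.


Step 1: Compute numerator: Es * ts^2 = 170 * 443^2 = 33362330 (GPa*um^2)
Step 2: Compute denominator (R in um): 6*(1-nu)*tf*R = 6*0.72*1.8*24e6 = 186624000.0 (um^2)
Step 3: sigma (GPa) = 33362330 / 186624000.0 = 1.78768e-01 GPa
Step 4: Convert to MPa (x1000): sigma = 178.8 MPa


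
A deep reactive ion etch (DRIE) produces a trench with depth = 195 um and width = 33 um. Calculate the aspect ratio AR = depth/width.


Step 1: AR = depth / width
Step 2: AR = 195 / 33
AR = 5.9


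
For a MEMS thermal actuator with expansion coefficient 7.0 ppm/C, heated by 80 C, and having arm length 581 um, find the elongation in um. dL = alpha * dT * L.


Step 1: Convert CTE: alpha = 7.0 ppm/C = 7.0e-6 /C
Step 2: dL = 7.0e-6 * 80 * 581
dL = 0.3254 um


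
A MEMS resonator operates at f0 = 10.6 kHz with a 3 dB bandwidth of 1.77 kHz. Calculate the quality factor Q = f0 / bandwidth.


Step 1: Q = f0 / bandwidth
Step 2: Q = 10.6 / 1.77
Q = 6.0


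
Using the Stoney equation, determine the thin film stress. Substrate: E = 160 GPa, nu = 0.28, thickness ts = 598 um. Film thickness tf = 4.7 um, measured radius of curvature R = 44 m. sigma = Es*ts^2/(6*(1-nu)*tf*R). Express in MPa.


Step 1: Compute numerator: Es * ts^2 = 160 * 598^2 = 57216640 (GPa*um^2)
Step 2: Compute denominator (R in um): 6*(1-nu)*tf*R = 6*0.72*4.7*44e6 = 893376000.0 (um^2)
Step 3: sigma (GPa) = 57216640 / 893376000.0 = 6.4045e-02 GPa
Step 4: Convert to MPa (x1000): sigma = 64.0 MPa


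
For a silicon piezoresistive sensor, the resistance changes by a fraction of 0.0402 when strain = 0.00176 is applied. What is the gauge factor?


Step 1: Identify values.
dR/R = 0.0402, strain = 0.00176
Step 2: GF = (dR/R) / strain = 0.0402 / 0.00176
GF = 22.8


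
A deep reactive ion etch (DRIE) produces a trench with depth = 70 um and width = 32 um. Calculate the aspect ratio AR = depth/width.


Step 1: AR = depth / width
Step 2: AR = 70 / 32
AR = 2.2


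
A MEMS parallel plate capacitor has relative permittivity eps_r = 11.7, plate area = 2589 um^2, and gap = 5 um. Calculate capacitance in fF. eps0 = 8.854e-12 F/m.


Step 1: Convert area to m^2: A = 2589e-12 m^2
Step 2: Convert gap to m: d = 5e-6 m
Step 3: C = eps0 * eps_r * A / d
C = 8.854e-12 * 11.7 * 2589e-12 / 5e-6
Step 4: Convert to fF (multiply by 1e15).
C = 53.64 fF


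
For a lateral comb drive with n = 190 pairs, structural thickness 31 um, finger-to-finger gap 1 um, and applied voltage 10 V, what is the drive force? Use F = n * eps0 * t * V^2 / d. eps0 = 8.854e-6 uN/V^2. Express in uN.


Step 1: Parameters: n=190, eps0=8.854e-6 uN/V^2, t=31 um, V=10 V, d=1 um
Step 2: V^2 = 100
Step 3: F = 190 * 8.854e-6 * 31 * 100 / 1
F = 5.215 uN


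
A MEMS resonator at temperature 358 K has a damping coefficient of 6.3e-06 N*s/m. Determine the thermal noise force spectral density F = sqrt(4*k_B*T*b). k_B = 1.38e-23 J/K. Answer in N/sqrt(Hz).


Step 1: Compute 4 * k_B * T * b
= 4 * 1.38e-23 * 358 * 6.3e-06
= 1.2450e-25 N^2/Hz
Step 2: F_noise = sqrt(1.2450e-25)
F_noise = 3.53e-13 N/sqrt(Hz)


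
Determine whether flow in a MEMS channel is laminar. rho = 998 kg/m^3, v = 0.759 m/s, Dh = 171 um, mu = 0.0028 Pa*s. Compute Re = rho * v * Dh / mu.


Step 1: Convert Dh to meters: Dh = 171e-6 m
Step 2: Re = rho * v * Dh / mu
Re = 998 * 0.759 * 171e-6 / 0.0028
Re = 46.261
Since Re = 46.261 is below ~2300, the flow is laminar.


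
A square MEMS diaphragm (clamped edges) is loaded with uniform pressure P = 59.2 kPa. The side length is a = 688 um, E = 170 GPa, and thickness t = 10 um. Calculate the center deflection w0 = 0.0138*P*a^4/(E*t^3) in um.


Step 1: Convert pressure to compatible units (E is in GPa, so P in GPa).
P = 59.2 kPa = 59.2e-6 GPa
Step 2: Compute numerator: 0.0138 * P * a^4.
a^4 = 688^4 = 224054542336
numerator = 0.0138 * 59.2e-6 * 224054542336 = 1.830436e+05
Step 3: Compute denominator: E * t^3 = 170 * 10^3 = 170000
Step 4: w0 = numerator / denominator = 1.830436e+05 / 170000 = 1.0767 um


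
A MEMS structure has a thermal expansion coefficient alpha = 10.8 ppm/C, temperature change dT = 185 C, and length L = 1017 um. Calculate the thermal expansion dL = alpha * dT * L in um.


Step 1: Convert CTE: alpha = 10.8 ppm/C = 10.8e-6 /C
Step 2: dL = 10.8e-6 * 185 * 1017
dL = 2.032 um


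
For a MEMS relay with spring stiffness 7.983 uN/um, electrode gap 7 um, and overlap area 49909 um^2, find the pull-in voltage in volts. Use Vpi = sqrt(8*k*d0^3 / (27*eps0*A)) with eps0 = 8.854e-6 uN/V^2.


Step 1: Compute numerator: 8 * k * d0^3 = 8 * 7.983 * 7^3 = 21905.352
Step 2: Compute denominator: 27 * eps0 * A = 27 * 8.854e-6 * 49909 = 11.931146
Step 3: Vpi = sqrt(21905.352 / 11.931146)
Vpi = 42.85 V


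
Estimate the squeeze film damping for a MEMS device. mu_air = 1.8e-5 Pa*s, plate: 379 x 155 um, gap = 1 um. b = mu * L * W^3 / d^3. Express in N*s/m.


Step 1: Convert to SI.
L = 379e-6 m, W = 155e-6 m, d = 1e-6 m
Step 2: W^3 = (155e-6)^3 = 3.72e-12 m^3
Step 3: d^3 = (1e-6)^3 = 1.00e-18 m^3
Step 4: b = 1.8e-5 * 379e-6 * 3.72e-12 / 1.00e-18
b = 2.54e-02 N*s/m


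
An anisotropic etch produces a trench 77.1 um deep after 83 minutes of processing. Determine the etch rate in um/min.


Step 1: Etch rate = depth / time
Step 2: rate = 77.1 / 83
rate = 0.929 um/min


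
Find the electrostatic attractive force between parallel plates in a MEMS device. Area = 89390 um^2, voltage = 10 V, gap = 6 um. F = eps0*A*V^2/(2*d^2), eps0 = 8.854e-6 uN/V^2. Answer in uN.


Step 1: Identify parameters.
eps0 = 8.854e-6 uN/V^2, A = 89390 um^2, V = 10 V, d = 6 um
Step 2: Compute V^2 = 10^2 = 100
Step 3: Compute d^2 = 6^2 = 36
Step 4: F = 0.5 * 8.854e-6 * 89390 * 100 / 36
F = 1.099 uN


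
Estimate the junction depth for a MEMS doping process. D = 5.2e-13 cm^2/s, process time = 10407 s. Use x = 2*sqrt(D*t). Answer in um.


Step 1: Compute D*t = 5.2e-13 * 10407 = 5.41164e-09 cm^2
Step 2: sqrt(D*t) = 7.35638e-05 cm
Step 3: x = 2 * 7.35638e-05 cm = 1.471276e-04 cm
Step 4: Convert to um (1 cm = 1e4 um): x = 1.471 um


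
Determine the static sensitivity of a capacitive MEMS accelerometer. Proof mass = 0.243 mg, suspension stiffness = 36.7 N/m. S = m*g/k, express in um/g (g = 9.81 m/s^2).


Step 1: Convert mass: m = 0.243 mg = 2.43e-07 kg
Step 2: S = m * g / k = 2.43e-07 * 9.81 / 36.7
Step 3: S = 6.50e-08 m/g
Step 4: Convert to um/g: S = 0.065 um/g


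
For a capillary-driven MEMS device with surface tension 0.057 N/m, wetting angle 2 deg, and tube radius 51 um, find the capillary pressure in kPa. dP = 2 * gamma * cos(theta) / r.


Step 1: cos(2 deg) = 0.9994
Step 2: Convert r to m: r = 51e-6 m
Step 3: dP = 2 * 0.057 * 0.9994 / 51e-6 = 2234.0 Pa
Step 4: Convert Pa to kPa (divide by 1000).
dP = 2.23 kPa


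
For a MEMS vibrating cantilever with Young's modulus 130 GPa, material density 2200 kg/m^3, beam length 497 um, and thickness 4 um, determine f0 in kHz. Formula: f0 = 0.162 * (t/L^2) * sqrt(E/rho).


Step 1: Convert units to SI.
t_SI = 4e-6 m, L_SI = 497e-6 m
Step 2: Calculate sqrt(E/rho).
sqrt(130e9 / 2200) = 7687.06 m/s
Step 3: Compute f0.
f0 = 0.162 * 4e-6 / (497e-6)^2 * 7687.06 = 20166.1 Hz = 20.17 kHz


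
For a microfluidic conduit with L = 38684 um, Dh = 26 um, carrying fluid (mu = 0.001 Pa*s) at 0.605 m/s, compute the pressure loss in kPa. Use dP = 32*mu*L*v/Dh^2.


Step 1: Convert to SI: L = 38684e-6 m, Dh = 26e-6 m
Step 2: dP = 32 * 0.001 * 38684e-6 * 0.605 / (26e-6)^2
Step 3: dP = 1107873.14 Pa
Step 4: Convert to kPa: dP = 1107.87 kPa


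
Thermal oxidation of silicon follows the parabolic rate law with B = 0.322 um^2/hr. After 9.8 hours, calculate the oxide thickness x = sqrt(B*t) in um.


Step 1: Compute B*t = 0.322 * 9.8 = 3.1556
Step 2: x = sqrt(3.1556)
x = 1.776 um


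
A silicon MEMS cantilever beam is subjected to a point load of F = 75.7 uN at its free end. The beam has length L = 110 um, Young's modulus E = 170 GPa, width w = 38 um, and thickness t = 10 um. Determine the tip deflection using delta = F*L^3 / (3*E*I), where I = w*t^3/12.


Step 1: Calculate the second moment of area.
I = w * t^3 / 12 = 38 * 10^3 / 12 = 3166.6667 um^4
Step 2: Convert E to consistent units (1 GPa = 1000 uN/um^2).
E = 170 GPa = 170000 uN/um^2
Step 3: Calculate tip deflection.
delta = F * L^3 / (3 * E * I)
delta = 75.7 * 110^3 / (3 * 170000 * 3166.6667)
delta = 0.0624 um


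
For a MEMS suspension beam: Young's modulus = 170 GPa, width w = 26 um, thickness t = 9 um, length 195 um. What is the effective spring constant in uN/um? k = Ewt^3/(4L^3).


Step 1: Convert E to consistent units (1 GPa = 1000 uN/um^2).
E = 170 GPa = 170000 uN/um^2
Step 2: Compute t^3 = 9^3 = 729
Step 3: Compute L^3 = 195^3 = 7414875
Step 4: k = 170000 * 26 * 729 / (4 * 7414875)
k = 108.6391 uN/um


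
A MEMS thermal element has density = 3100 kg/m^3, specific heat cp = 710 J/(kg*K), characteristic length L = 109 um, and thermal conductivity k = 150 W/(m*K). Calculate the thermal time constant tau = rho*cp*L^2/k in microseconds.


Step 1: Convert L to m: L = 109e-6 m
Step 2: L^2 = (109e-6)^2 = 1.1881e-08 m^2
Step 3: tau = 3100 * 710 * 1.1881e-08 / 150 = 1.7433387e-04 s
Step 4: Convert to microseconds (multiply by 1e6).
tau = 174.334 us


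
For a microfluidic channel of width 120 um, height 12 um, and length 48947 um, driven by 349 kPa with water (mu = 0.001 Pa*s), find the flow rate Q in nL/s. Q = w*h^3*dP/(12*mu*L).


Step 1: Convert all dimensions to SI (meters).
w = 120e-6 m, h = 12e-6 m, L = 48947e-6 m, dP = 349e3 Pa
Step 2: Q = w * h^3 * dP / (12 * mu * L)
Q = 120e-6 * (12e-6)^3 * 349e3 / (12 * 0.001 * 48947e-6) = 1.2320919e-10 m^3/s
Step 3: Convert Q from m^3/s to nL/s (1 m^3 = 1e12 nL, so multiply by 1e12).
Q = 123.209 nL/s


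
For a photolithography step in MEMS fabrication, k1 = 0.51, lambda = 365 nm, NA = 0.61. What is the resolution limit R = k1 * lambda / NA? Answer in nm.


Step 1: Identify values: k1 = 0.51, lambda = 365 nm, NA = 0.61
Step 2: R = k1 * lambda / NA
R = 0.51 * 365 / 0.61
R = 305.2 nm


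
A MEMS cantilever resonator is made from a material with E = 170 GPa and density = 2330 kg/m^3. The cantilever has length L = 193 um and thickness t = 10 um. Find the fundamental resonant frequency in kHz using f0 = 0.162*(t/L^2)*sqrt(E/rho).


Step 1: Convert units to SI.
t_SI = 10e-6 m, L_SI = 193e-6 m
Step 2: Calculate sqrt(E/rho).
sqrt(170e9 / 2330) = 8541.74 m/s
Step 3: Compute f0.
f0 = 0.162 * 10e-6 / (193e-6)^2 * 8541.74 = 371489.7 Hz = 371.49 kHz


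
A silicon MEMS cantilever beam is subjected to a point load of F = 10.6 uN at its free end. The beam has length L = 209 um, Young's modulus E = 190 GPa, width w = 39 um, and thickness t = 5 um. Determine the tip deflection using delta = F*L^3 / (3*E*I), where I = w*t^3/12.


Step 1: Calculate the second moment of area.
I = w * t^3 / 12 = 39 * 5^3 / 12 = 406.25 um^4
Step 2: Convert E to consistent units (1 GPa = 1000 uN/um^2).
E = 190 GPa = 190000 uN/um^2
Step 3: Calculate tip deflection.
delta = F * L^3 / (3 * E * I)
delta = 10.6 * 209^3 / (3 * 190000 * 406.25)
delta = 0.4179 um


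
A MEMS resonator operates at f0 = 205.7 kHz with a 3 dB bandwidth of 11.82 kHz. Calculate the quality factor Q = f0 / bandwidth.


Step 1: Q = f0 / bandwidth
Step 2: Q = 205.7 / 11.82
Q = 17.4


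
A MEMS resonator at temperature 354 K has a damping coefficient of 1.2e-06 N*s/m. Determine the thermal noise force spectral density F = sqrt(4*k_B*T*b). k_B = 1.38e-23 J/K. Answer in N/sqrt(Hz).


Step 1: Compute 4 * k_B * T * b
= 4 * 1.38e-23 * 354 * 1.2e-06
= 2.3449e-26 N^2/Hz
Step 2: F_noise = sqrt(2.3449e-26)
F_noise = 1.53e-13 N/sqrt(Hz)


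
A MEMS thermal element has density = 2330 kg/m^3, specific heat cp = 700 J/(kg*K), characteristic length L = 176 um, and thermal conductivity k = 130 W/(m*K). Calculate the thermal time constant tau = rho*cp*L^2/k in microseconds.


Step 1: Convert L to m: L = 176e-6 m
Step 2: L^2 = (176e-6)^2 = 3.0976e-08 m^2
Step 3: tau = 2330 * 700 * 3.0976e-08 / 130 = 3.886297e-04 s
Step 4: Convert to microseconds (multiply by 1e6).
tau = 388.63 us


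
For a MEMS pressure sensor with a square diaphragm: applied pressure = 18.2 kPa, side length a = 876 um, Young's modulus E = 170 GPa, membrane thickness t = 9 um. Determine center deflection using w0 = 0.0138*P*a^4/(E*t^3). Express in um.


Step 1: Convert pressure to compatible units (E is in GPa, so P in GPa).
P = 18.2 kPa = 18.2e-6 GPa
Step 2: Compute numerator: 0.0138 * P * a^4.
a^4 = 876^4 = 588865925376
numerator = 0.0138 * 18.2e-6 * 588865925376 = 1.478996e+05
Step 3: Compute denominator: E * t^3 = 170 * 9^3 = 123930
Step 4: w0 = numerator / denominator = 1.478996e+05 / 123930 = 1.1934 um


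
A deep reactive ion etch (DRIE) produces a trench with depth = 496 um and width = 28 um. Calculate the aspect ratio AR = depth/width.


Step 1: AR = depth / width
Step 2: AR = 496 / 28
AR = 17.7


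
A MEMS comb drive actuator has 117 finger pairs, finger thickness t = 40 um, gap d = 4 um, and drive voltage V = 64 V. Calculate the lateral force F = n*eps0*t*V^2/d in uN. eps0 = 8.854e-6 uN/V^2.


Step 1: Parameters: n=117, eps0=8.854e-6 uN/V^2, t=40 um, V=64 V, d=4 um
Step 2: V^2 = 4096
Step 3: F = 117 * 8.854e-6 * 40 * 4096 / 4
F = 42.431 uN


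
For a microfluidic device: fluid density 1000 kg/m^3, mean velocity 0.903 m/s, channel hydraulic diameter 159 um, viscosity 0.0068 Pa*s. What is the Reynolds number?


Step 1: Convert Dh to meters: Dh = 159e-6 m
Step 2: Re = rho * v * Dh / mu
Re = 1000 * 0.903 * 159e-6 / 0.0068
Re = 21.114


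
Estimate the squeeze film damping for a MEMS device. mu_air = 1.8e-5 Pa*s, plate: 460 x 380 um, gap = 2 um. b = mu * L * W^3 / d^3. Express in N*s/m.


Step 1: Convert to SI.
L = 460e-6 m, W = 380e-6 m, d = 2e-6 m
Step 2: W^3 = (380e-6)^3 = 5.49e-11 m^3
Step 3: d^3 = (2e-6)^3 = 8.00e-18 m^3
Step 4: b = 1.8e-5 * 460e-6 * 5.49e-11 / 8.00e-18
b = 5.68e-02 N*s/m


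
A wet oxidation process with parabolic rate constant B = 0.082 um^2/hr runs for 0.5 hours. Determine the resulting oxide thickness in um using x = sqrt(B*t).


Step 1: Compute B*t = 0.082 * 0.5 = 0.041
Step 2: x = sqrt(0.041)
x = 0.202 um


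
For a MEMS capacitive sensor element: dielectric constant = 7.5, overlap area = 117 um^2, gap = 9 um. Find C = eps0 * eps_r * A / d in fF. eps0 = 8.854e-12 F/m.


Step 1: Convert area to m^2: A = 117e-12 m^2
Step 2: Convert gap to m: d = 9e-6 m
Step 3: C = eps0 * eps_r * A / d
C = 8.854e-12 * 7.5 * 117e-12 / 9e-6
Step 4: Convert to fF (multiply by 1e15).
C = 0.86 fF


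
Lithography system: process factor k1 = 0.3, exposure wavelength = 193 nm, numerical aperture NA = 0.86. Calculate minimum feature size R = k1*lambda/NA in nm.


Step 1: Identify values: k1 = 0.3, lambda = 193 nm, NA = 0.86
Step 2: R = k1 * lambda / NA
R = 0.3 * 193 / 0.86
R = 67.3 nm


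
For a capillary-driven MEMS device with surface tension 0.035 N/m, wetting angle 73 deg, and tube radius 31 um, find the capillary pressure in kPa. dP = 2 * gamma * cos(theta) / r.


Step 1: cos(73 deg) = 0.2924
Step 2: Convert r to m: r = 31e-6 m
Step 3: dP = 2 * 0.035 * 0.2924 / 31e-6 = 660.3 Pa
Step 4: Convert Pa to kPa (divide by 1000).
dP = 0.66 kPa


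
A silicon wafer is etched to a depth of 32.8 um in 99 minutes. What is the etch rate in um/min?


Step 1: Etch rate = depth / time
Step 2: rate = 32.8 / 99
rate = 0.331 um/min


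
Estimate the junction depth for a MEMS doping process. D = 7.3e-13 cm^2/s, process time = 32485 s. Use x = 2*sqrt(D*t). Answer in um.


Step 1: Compute D*t = 7.3e-13 * 32485 = 2.371405e-08 cm^2
Step 2: sqrt(D*t) = 1.5399e-04 cm
Step 3: x = 2 * 1.5399e-04 cm = 3.0798e-04 cm
Step 4: Convert to um (1 cm = 1e4 um): x = 3.08 um


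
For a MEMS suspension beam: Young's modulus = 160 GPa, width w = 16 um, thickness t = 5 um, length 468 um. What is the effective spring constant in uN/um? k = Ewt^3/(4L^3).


Step 1: Convert E to consistent units (1 GPa = 1000 uN/um^2).
E = 160 GPa = 160000 uN/um^2
Step 2: Compute t^3 = 5^3 = 125
Step 3: Compute L^3 = 468^3 = 102503232
Step 4: k = 160000 * 16 * 125 / (4 * 102503232)
k = 0.7805 uN/um


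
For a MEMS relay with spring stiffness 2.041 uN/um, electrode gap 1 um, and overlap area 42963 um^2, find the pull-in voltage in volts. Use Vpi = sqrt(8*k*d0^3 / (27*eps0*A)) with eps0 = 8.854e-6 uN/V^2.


Step 1: Compute numerator: 8 * k * d0^3 = 8 * 2.041 * 1^3 = 16.328
Step 2: Compute denominator: 27 * eps0 * A = 27 * 8.854e-6 * 42963 = 10.270649
Step 3: Vpi = sqrt(16.328 / 10.270649)
Vpi = 1.26 V


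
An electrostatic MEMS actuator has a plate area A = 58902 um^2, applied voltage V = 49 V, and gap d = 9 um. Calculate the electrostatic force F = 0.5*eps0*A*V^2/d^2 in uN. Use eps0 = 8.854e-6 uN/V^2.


Step 1: Identify parameters.
eps0 = 8.854e-6 uN/V^2, A = 58902 um^2, V = 49 V, d = 9 um
Step 2: Compute V^2 = 49^2 = 2401
Step 3: Compute d^2 = 9^2 = 81
Step 4: F = 0.5 * 8.854e-6 * 58902 * 2401 / 81
F = 7.729 uN


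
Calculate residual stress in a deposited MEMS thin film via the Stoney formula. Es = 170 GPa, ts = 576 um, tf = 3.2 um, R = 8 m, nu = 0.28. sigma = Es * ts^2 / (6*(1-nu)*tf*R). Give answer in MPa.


Step 1: Compute numerator: Es * ts^2 = 170 * 576^2 = 56401920 (GPa*um^2)
Step 2: Compute denominator (R in um): 6*(1-nu)*tf*R = 6*0.72*3.2*8e6 = 110592000.0 (um^2)
Step 3: sigma (GPa) = 56401920 / 110592000.0 = 5.1e-01 GPa
Step 4: Convert to MPa (x1000): sigma = 510.0 MPa


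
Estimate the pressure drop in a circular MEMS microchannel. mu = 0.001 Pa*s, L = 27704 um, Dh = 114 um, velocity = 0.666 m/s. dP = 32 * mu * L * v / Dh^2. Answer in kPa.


Step 1: Convert to SI: L = 27704e-6 m, Dh = 114e-6 m
Step 2: dP = 32 * 0.001 * 27704e-6 * 0.666 / (114e-6)^2
Step 3: dP = 45431.49 Pa
Step 4: Convert to kPa: dP = 45.43 kPa


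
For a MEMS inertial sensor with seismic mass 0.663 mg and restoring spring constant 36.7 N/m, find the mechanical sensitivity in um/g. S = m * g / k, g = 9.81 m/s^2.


Step 1: Convert mass: m = 0.663 mg = 6.63e-07 kg
Step 2: S = m * g / k = 6.63e-07 * 9.81 / 36.7
Step 3: S = 1.77e-07 m/g
Step 4: Convert to um/g: S = 0.177 um/g


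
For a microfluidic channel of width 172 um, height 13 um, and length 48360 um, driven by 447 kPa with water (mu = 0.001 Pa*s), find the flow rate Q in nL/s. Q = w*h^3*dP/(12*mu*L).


Step 1: Convert all dimensions to SI (meters).
w = 172e-6 m, h = 13e-6 m, L = 48360e-6 m, dP = 447e3 Pa
Step 2: Q = w * h^3 * dP / (12 * mu * L)
Q = 172e-6 * (13e-6)^3 * 447e3 / (12 * 0.001 * 48360e-6) = 2.910707e-10 m^3/s
Step 3: Convert Q from m^3/s to nL/s (1 m^3 = 1e12 nL, so multiply by 1e12).
Q = 291.071 nL/s


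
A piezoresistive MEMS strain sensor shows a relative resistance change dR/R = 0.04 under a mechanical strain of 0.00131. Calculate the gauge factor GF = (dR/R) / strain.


Step 1: Identify values.
dR/R = 0.04, strain = 0.00131
Step 2: GF = (dR/R) / strain = 0.04 / 0.00131
GF = 30.5


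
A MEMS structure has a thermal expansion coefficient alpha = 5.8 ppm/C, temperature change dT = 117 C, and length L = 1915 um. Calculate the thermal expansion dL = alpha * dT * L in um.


Step 1: Convert CTE: alpha = 5.8 ppm/C = 5.8e-6 /C
Step 2: dL = 5.8e-6 * 117 * 1915
dL = 1.2995 um


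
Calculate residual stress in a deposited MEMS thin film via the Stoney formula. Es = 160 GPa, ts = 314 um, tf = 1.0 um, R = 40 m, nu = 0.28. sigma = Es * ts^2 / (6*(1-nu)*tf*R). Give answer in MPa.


Step 1: Compute numerator: Es * ts^2 = 160 * 314^2 = 15775360 (GPa*um^2)
Step 2: Compute denominator (R in um): 6*(1-nu)*tf*R = 6*0.72*1.0*40e6 = 172800000.0 (um^2)
Step 3: sigma (GPa) = 15775360 / 172800000.0 = 9.1293e-02 GPa
Step 4: Convert to MPa (x1000): sigma = 91.3 MPa


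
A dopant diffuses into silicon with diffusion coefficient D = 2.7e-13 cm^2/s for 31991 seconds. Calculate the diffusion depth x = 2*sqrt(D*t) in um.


Step 1: Compute D*t = 2.7e-13 * 31991 = 8.63757e-09 cm^2
Step 2: sqrt(D*t) = 9.29385e-05 cm
Step 3: x = 2 * 9.29385e-05 cm = 1.85877e-04 cm
Step 4: Convert to um (1 cm = 1e4 um): x = 1.859 um


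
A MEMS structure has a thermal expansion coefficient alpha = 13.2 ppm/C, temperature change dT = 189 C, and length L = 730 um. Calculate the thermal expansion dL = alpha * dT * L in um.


Step 1: Convert CTE: alpha = 13.2 ppm/C = 13.2e-6 /C
Step 2: dL = 13.2e-6 * 189 * 730
dL = 1.8212 um


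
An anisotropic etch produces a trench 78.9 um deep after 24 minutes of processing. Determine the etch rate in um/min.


Step 1: Etch rate = depth / time
Step 2: rate = 78.9 / 24
rate = 3.288 um/min


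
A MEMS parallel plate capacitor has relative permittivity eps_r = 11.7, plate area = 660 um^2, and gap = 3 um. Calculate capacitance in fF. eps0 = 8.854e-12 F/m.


Step 1: Convert area to m^2: A = 660e-12 m^2
Step 2: Convert gap to m: d = 3e-6 m
Step 3: C = eps0 * eps_r * A / d
C = 8.854e-12 * 11.7 * 660e-12 / 3e-6
Step 4: Convert to fF (multiply by 1e15).
C = 22.79 fF


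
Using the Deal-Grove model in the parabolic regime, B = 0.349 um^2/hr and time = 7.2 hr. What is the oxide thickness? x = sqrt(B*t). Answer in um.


Step 1: Compute B*t = 0.349 * 7.2 = 2.5128
Step 2: x = sqrt(2.5128)
x = 1.585 um


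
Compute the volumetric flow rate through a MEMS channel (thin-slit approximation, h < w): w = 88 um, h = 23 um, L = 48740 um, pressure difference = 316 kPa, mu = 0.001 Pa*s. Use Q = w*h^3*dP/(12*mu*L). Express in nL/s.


Step 1: Convert all dimensions to SI (meters).
w = 88e-6 m, h = 23e-6 m, L = 48740e-6 m, dP = 316e3 Pa
Step 2: Q = w * h^3 * dP / (12 * mu * L)
Q = 88e-6 * (23e-6)^3 * 316e3 / (12 * 0.001 * 48740e-6) = 5.7847753e-10 m^3/s
Step 3: Convert Q from m^3/s to nL/s (1 m^3 = 1e12 nL, so multiply by 1e12).
Q = 578.478 nL/s
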